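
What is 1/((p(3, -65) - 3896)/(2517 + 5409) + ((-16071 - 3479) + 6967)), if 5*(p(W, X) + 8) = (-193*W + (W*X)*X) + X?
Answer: -39630/498671779 ≈ -7.9471e-5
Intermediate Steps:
p(W, X) = -8 - 193*W/5 + X/5 + W*X²/5 (p(W, X) = -8 + ((-193*W + (W*X)*X) + X)/5 = -8 + ((-193*W + W*X²) + X)/5 = -8 + (X - 193*W + W*X²)/5 = -8 + (-193*W/5 + X/5 + W*X²/5) = -8 - 193*W/5 + X/5 + W*X²/5)
1/((p(3, -65) - 3896)/(2517 + 5409) + ((-16071 - 3479) + 6967)) = 1/(((-8 - 193/5*3 + (⅕)*(-65) + (⅕)*3*(-65)²) - 3896)/(2517 + 5409) + ((-16071 - 3479) + 6967)) = 1/(((-8 - 579/5 - 13 + (⅕)*3*4225) - 3896)/7926 + (-19550 + 6967)) = 1/(((-8 - 579/5 - 13 + 2535) - 3896)*(1/7926) - 12583) = 1/((11991/5 - 3896)*(1/7926) - 12583) = 1/(-7489/5*1/7926 - 12583) = 1/(-7489/39630 - 12583) = 1/(-498671779/39630) = -39630/498671779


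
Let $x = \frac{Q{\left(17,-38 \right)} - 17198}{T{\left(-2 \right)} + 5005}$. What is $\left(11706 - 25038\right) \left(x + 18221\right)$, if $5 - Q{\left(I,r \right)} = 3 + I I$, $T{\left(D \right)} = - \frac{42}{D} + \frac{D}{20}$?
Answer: $- \frac{369900133156}{1523} \approx -2.4288 \cdot 10^{8}$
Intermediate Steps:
$T{\left(D \right)} = - \frac{42}{D} + \frac{D}{20}$ ($T{\left(D \right)} = - \frac{42}{D} + D \frac{1}{20} = - \frac{42}{D} + \frac{D}{20}$)
$Q{\left(I,r \right)} = 2 - I^{2}$ ($Q{\left(I,r \right)} = 5 - \left(3 + I I\right) = 5 - \left(3 + I^{2}\right) = 2 - I^{2}$)
$x = - \frac{174850}{50259}$ ($x = \frac{\left(2 - 17^{2}\right) - 17198}{\left(- \frac{42}{-2} + \frac{1}{20} \left(-2\right)\right) + 5005} = \frac{\left(2 - 289\right) - 17198}{\left(\left(-42\right) \left(- \frac{1}{2}\right) - \frac{1}{10}\right) + 5005} = \frac{\left(2 - 289\right) - 17198}{\left(21 - \frac{1}{10}\right) + 5005} = \frac{-287 - 17198}{\frac{209}{10} + 5005} = - \frac{17485}{\frac{50259}{10}} = \left(-17485\right) \frac{10}{50259} = - \frac{174850}{50259} \approx -3.479$)
$\left(11706 - 25038\right) \left(x + 18221\right) = \left(11706 - 25038\right) \left(- \frac{174850}{50259} + 18221\right) = \left(-13332\right) \frac{915594389}{50259} = - \frac{369900133156}{1523}$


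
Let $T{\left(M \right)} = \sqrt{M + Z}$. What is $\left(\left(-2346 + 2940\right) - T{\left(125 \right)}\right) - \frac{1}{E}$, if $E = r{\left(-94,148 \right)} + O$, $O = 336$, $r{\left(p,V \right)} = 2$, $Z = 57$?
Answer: $\frac{200771}{338} - \sqrt{182} \approx 580.51$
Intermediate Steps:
$T{\left(M \right)} = \sqrt{57 + M}$ ($T{\left(M \right)} = \sqrt{M + 57} = \sqrt{57 + M}$)
$E = 338$ ($E = 2 + 336 = 338$)
$\left(\left(-2346 + 2940\right) - T{\left(125 \right)}\right) - \frac{1}{E} = \left(\left(-2346 + 2940\right) - \sqrt{57 + 125}\right) - \frac{1}{338} = \left(594 - \sqrt{182}\right) - \frac{1}{338} = \frac{200771}{338} - \sqrt{182}$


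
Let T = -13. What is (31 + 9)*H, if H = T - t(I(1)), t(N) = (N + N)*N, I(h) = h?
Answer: -600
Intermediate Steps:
t(N) = 2*N² (t(N) = (2*N)*N = 2*N²)
H = -15 (H = -13 - 2*1² = -13 - 2 = -15)
(31 + 9)*H = (31 + 9)*(-15) = 40*(-15) = -600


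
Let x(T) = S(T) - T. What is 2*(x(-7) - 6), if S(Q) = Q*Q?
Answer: 100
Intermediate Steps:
S(Q) = Q**2
x(T) = T**2 - T
2*(x(-7) - 6) = 2*(-7*(-1 - 7) - 6) = 2*(-7*(-8) - 6) = 2*(56 - 6) = 2*50 = 100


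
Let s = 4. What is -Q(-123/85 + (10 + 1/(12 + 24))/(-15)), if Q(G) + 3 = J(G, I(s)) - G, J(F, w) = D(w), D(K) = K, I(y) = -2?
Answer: 26479/9180 ≈ 2.8844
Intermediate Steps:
J(F, w) = w
Q(G) = -5 - G (Q(G) = -3 + (-2 - G) = -5 - G)
-Q(-123/85 + (10 + 1/(12 + 24))/(-15)) = -(-5 - (-123/85 + (10 + 1/(12 + 24))/(-15))) = -(-5 - (-123*1/85 + (10 + 1/36)*(-1/15))) = -(-5 - (-123/85 + (10 + 1/36)*(-1/15))) = -(-5 - (-123/85 + (361/36)*(-1/15))) = -(-5 - (-123/85 - 361/540)) = -(-5 - 1*(-19421/9180)) = -(-5 + 19421/9180) = -1*(-26479/9180) = 26479/9180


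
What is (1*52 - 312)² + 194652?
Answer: 262252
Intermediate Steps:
(1*52 - 312)² + 194652 = (52 - 312)² + 194652 = (-260)² + 194652 = 67600 + 194652 = 262252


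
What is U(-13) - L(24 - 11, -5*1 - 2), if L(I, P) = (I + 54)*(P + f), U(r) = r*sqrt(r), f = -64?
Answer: 4757 - 13*I*sqrt(13) ≈ 4757.0 - 46.872*I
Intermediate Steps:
U(r) = r**(3/2)
L(I, P) = (-64 + P)*(54 + I) (L(I, P) = (I + 54)*(P - 64) = (54 + I)*(-64 + P) = (-64 + P)*(54 + I))
U(-13) - L(24 - 11, -5*1 - 2) = (-13)**(3/2) - (-3456 - 64*(24 - 11) + 54*(-5*1 - 2) + (24 - 11)*(-5*1 - 2)) = -13*I*sqrt(13) - (-3456 - 64*13 + 54*(-5 - 2) + 13*(-5 - 2)) = -13*I*sqrt(13) - (-3456 - 832 + 54*(-7) + 13*(-7)) = -13*I*sqrt(13) - (-3456 - 832 - 378 - 91) = -13*I*sqrt(13) - 1*(-4757) = -13*I*sqrt(13) + 4757 = 4757 - 13*I*sqrt(13)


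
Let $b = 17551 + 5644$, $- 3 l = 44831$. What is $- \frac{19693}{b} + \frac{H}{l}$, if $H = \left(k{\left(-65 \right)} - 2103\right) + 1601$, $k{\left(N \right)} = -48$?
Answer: $- \frac{844585133}{1039855045} \approx -0.81221$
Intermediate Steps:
$l = - \frac{44831}{3}$ ($l = \left(- \frac{1}{3}\right) 44831 = - \frac{44831}{3} \approx -14944.0$)
$H = -550$ ($H = \left(-48 - 2103\right) + 1601 = -2151 + 1601 = -550$)
$b = 23195$
$- \frac{19693}{b} + \frac{H}{l} = - \frac{19693}{23195} - \frac{550}{- \frac{44831}{3}} = \left(-19693\right) \frac{1}{23195} - - \frac{1650}{44831} = - \frac{19693}{23195} + \frac{1650}{44831} = - \frac{844585133}{1039855045}$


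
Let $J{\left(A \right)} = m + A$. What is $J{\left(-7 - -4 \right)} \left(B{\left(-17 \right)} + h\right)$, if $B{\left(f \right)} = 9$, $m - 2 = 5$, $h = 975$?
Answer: $3936$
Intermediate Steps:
$m = 7$ ($m = 2 + 5 = 7$)
$J{\left(A \right)} = 7 + A$
$J{\left(-7 - -4 \right)} \left(B{\left(-17 \right)} + h\right) = \left(7 - 3\right) \left(9 + 975\right) = \left(7 + \left(-7 + 4\right)\right) 984 = \left(7 - 3\right) 984 = 4 \cdot 984 = 3936$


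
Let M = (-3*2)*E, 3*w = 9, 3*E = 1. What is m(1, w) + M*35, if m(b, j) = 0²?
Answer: -70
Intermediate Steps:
E = ⅓ (E = (⅓)*1 = ⅓ ≈ 0.33333)
w = 3 (w = (⅓)*9 = 3)
m(b, j) = 0
M = -2 (M = -3*2*(⅓) = -6*⅓ = -2)
m(1, w) + M*35 = 0 - 2*35 = 0 - 70 = -70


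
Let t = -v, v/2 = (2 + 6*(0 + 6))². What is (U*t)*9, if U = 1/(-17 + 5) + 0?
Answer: 2166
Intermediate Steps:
v = 2888 (v = 2*(2 + 6*(0 + 6))² = 2*(2 + 6*6)² = 2*(2 + 36)² = 2*38² = 2*1444 = 2888)
U = -1/12 (U = 1/(-12) + 0 = -1/12 + 0 = -1/12 ≈ -0.083333)
t = -2888 (t = -1*2888 = -2888)
(U*t)*9 = -1/12*(-2888)*9 = (722/3)*9 = 2166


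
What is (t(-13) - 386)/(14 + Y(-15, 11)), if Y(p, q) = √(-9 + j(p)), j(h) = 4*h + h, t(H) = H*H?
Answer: -217/20 + 31*I*√21/20 ≈ -10.85 + 7.103*I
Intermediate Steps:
t(H) = H²
j(h) = 5*h
Y(p, q) = √(-9 + 5*p)
(t(-13) - 386)/(14 + Y(-15, 11)) = ((-13)² - 386)/(14 + √(-9 + 5*(-15))) = (169 - 386)/(14 + √(-9 - 75)) = -217/(14 + √(-84)) = -217/(14 + 2*I*√21)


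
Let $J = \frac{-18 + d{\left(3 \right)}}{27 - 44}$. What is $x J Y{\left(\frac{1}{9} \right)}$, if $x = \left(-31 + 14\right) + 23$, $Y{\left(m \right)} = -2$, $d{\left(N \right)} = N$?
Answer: $- \frac{180}{17} \approx -10.588$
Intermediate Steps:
$J = \frac{15}{17}$ ($J = \frac{-18 + 3}{27 - 44} = - \frac{15}{-17} = \left(-15\right) \left(- \frac{1}{17}\right) = \frac{15}{17} \approx 0.88235$)
$x = 6$ ($x = -17 + 23 = 6$)
$x J Y{\left(\frac{1}{9} \right)} = 6 \cdot \frac{15}{17} \left(-2\right) = \frac{90}{17} \left(-2\right) = - \frac{180}{17}$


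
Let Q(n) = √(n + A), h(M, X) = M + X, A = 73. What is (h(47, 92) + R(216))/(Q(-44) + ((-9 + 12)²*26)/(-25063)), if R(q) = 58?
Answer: 1155354174/18216410345 + 123746331893*√29/18216410345 ≈ 36.646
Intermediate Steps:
Q(n) = √(73 + n) (Q(n) = √(n + 73) = √(73 + n))
(h(47, 92) + R(216))/(Q(-44) + ((-9 + 12)²*26)/(-25063)) = ((47 + 92) + 58)/(√(73 - 44) + ((-9 + 12)²*26)/(-25063)) = (139 + 58)/(√29 + (3²*26)*(-1/25063)) = 197/(√29 + (9*26)*(-1/25063)) = 197/(√29 + 234*(-1/25063)) = 197/(√29 - 234/25063) = 197/(-234/25063 + √29)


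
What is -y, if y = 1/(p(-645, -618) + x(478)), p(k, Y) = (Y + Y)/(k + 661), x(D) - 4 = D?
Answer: -4/1619 ≈ -0.0024707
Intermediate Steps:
x(D) = 4 + D
p(k, Y) = 2*Y/(661 + k) (p(k, Y) = (2*Y)/(661 + k) = 2*Y/(661 + k))
y = 4/1619 (y = 1/(2*(-618)/(661 - 645) + (4 + 478)) = 1/(2*(-618)/16 + 482) = 1/(2*(-618)*(1/16) + 482) = 1/(-309/4 + 482) = 1/(1619/4) = 4/1619 ≈ 0.0024707)
-y = -1*4/1619 = -4/1619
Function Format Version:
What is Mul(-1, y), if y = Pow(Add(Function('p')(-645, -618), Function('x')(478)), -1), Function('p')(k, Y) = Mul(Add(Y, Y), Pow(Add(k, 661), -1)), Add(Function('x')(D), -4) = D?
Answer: Rational(-4, 1619) ≈ -0.0024707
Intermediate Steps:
Function('x')(D) = Add(4, D)
Function('p')(k, Y) = Mul(2, Y, Pow(Add(661, k), -1)) (Function('p')(k, Y) = Mul(Mul(2, Y), Pow(Add(661, k), -1)) = Mul(2, Y, Pow(Add(661, k), -1)))
y = Rational(4, 1619) (y = Pow(Add(Mul(2, -618, Pow(Add(661, -645), -1)), Add(4, 478)), -1) = Pow(Add(Mul(2, -618, Pow(16, -1)), 482), -1) = Pow(Add(Mul(2, -618, Rational(1, 16)), 482), -1) = Pow(Add(Rational(-309, 4), 482), -1) = Pow(Rational(1619, 4), -1) = Rational(4, 1619) ≈ 0.0024707)
Mul(-1, y) = Mul(-1, Rational(4, 1619)) = Rational(-4, 1619)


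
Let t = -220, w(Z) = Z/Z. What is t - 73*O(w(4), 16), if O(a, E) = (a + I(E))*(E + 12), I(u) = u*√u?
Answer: -133080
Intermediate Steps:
I(u) = u^(3/2)
w(Z) = 1
O(a, E) = (12 + E)*(a + E^(3/2)) (O(a, E) = (a + E^(3/2))*(E + 12) = (a + E^(3/2))*(12 + E) = (12 + E)*(a + E^(3/2)))
t - 73*O(w(4), 16) = -220 - 73*(16^(5/2) + 12*1 + 12*16^(3/2) + 16*1) = -220 - 73*(1024 + 12 + 12*64 + 16) = -220 - 73*(1024 + 12 + 768 + 16) = -220 - 73*1820 = -220 - 132860 = -133080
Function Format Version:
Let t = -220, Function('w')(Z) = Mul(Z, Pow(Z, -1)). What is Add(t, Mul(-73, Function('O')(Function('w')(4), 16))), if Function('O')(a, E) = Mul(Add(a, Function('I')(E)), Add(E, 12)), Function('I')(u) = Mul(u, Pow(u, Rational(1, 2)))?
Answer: -133080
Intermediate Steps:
Function('I')(u) = Pow(u, Rational(3, 2))
Function('w')(Z) = 1
Function('O')(a, E) = Mul(Add(12, E), Add(a, Pow(E, Rational(3, 2)))) (Function('O')(a, E) = Mul(Add(a, Pow(E, Rational(3, 2))), Add(E, 12)) = Mul(Add(a, Pow(E, Rational(3, 2))), Add(12, E)) = Mul(Add(12, E), Add(a, Pow(E, Rational(3, 2)))))
Add(t, Mul(-73, Function('O')(Function('w')(4), 16))) = Add(-220, Mul(-73, Add(Pow(16, Rational(5, 2)), Mul(12, 1), Mul(12, Pow(16, Rational(3, 2))), Mul(16, 1)))) = Add(-220, Mul(-73, Add(1024, 12, Mul(12, 64), 16))) = Add(-220, Mul(-73, Add(1024, 12, 768, 16))) = Add(-220, Mul(-73, 1820)) = Add(-220, -132860) = -133080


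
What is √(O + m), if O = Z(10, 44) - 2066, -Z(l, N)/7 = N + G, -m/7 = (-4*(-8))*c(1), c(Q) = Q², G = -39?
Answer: 5*I*√93 ≈ 48.218*I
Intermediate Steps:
m = -224 (m = -7*(-4*(-8))*1² = -224 ≈ -224.00)
Z(l, N) = 273 - 7*N (Z(l, N) = -7*(N - 39) = -7*(-39 + N) = 273 - 7*N)
O = -2101 (O = (273 - 7*44) - 2066 = (273 - 308) - 2066 = -35 - 2066 = -2101)
√(O + m) = √(-2101 - 224) = √(-2325) = 5*I*√93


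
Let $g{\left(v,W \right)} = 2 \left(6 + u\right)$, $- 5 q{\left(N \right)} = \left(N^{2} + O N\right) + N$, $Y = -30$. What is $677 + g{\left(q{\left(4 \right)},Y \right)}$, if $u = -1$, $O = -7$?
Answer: $687$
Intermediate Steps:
$q{\left(N \right)} = - \frac{N^{2}}{5} + \frac{6 N}{5}$ ($q{\left(N \right)} = - \frac{\left(N^{2} - 7 N\right) + N}{5} = - \frac{N^{2} - 6 N}{5} = - \frac{N^{2}}{5} + \frac{6 N}{5}$)
$g{\left(v,W \right)} = 10$ ($g{\left(v,W \right)} = 2 \left(6 - 1\right) = 2 \cdot 5 = 10$)
$677 + g{\left(q{\left(4 \right)},Y \right)} = 677 + 10 = 687$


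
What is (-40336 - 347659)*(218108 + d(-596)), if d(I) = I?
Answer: -84393568440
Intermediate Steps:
(-40336 - 347659)*(218108 + d(-596)) = (-40336 - 347659)*(218108 - 596) = -387995*217512 = -84393568440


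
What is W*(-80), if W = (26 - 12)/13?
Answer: -1120/13 ≈ -86.154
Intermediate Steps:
W = 14/13 (W = 14*(1/13) = 14/13 ≈ 1.0769)
W*(-80) = (14/13)*(-80) = -1120/13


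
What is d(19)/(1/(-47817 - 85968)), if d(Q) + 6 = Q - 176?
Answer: 21806955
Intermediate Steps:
d(Q) = -182 + Q (d(Q) = -6 + (Q - 176) = -6 + (-176 + Q) = -182 + Q)
d(19)/(1/(-47817 - 85968)) = (-182 + 19)/(1/(-47817 - 85968)) = -163/(1/(-133785)) = -163/(-1/133785) = -163*(-133785) = 21806955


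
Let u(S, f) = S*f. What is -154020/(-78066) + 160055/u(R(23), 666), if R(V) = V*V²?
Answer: 70030728115/35143673814 ≈ 1.9927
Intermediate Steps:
R(V) = V³
-154020/(-78066) + 160055/u(R(23), 666) = -154020/(-78066) + 160055/((23³*666)) = -154020*(-1/78066) + 160055/((12167*666)) = 25670/13011 + 160055/8103222 = 70030728115/35143673814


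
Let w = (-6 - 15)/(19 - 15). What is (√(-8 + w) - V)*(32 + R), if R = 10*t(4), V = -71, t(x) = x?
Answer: 5112 + 36*I*√53 ≈ 5112.0 + 262.08*I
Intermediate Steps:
w = -21/4 ≈ -5.2500
R = 40 (R = 10*4 = 40)
(√(-8 + w) - V)*(32 + R) = (√(-8 - 21/4) - 1*(-71))*(32 + 40) = (√(-53/4) + 71)*72 = (I*√53/2 + 71)*72 = (71 + I*√53/2)*72 = 5112 + 36*I*√53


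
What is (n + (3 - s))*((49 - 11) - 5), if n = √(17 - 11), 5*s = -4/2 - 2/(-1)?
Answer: 99 + 33*√6 ≈ 179.83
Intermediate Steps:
s = 0 (s = (-4/2 - 2/(-1))/5 = (-4*½ - 2*(-1))/5 = (-2 + 2)/5 = (⅕)*0 = 0)
n = √6 ≈ 2.4495
(n + (3 - s))*((49 - 11) - 5) = (√6 + (3 - 1*0))*((49 - 11) - 5) = (√6 + (3 + 0))*(38 - 5) = (√6 + 3)*33 = (3 + √6)*33 = 99 + 33*√6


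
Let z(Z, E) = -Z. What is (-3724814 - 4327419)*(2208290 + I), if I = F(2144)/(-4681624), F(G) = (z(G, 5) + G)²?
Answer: -17781665611570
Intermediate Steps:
F(G) = 0 (F(G) = (-G + G)² = 0² = 0)
I = 0 (I = 0/(-4681624) = 0*(-1/4681624) = 0)
(-3724814 - 4327419)*(2208290 + I) = (-3724814 - 4327419)*(2208290 + 0) = -8052233*2208290 = -17781665611570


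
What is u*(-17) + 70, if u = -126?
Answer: 2212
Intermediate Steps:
u*(-17) + 70 = -126*(-17) + 70 = 2142 + 70 = 2212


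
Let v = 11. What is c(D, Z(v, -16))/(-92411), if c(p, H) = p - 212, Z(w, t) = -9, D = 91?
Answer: 11/8401 ≈ 0.0013094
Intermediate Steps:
c(p, H) = -212 + p
c(D, Z(v, -16))/(-92411) = (-212 + 91)/(-92411) = -121*(-1/92411) = 11/8401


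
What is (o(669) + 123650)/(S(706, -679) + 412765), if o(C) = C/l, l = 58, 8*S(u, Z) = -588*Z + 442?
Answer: 14344738/53676303 ≈ 0.26725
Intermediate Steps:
S(u, Z) = 221/4 - 147*Z/2 (S(u, Z) = (-588*Z + 442)/8 = (442 - 588*Z)/8 = 221/4 - 147*Z/2)
o(C) = C/58
(o(669) + 123650)/(S(706, -679) + 412765) = ((1/58)*669 + 123650)/((221/4 - 147/2*(-679)) + 412765) = (669/58 + 123650)/((221/4 + 99813/2) + 412765) = 7172369/(58*(199847/4 + 412765)) = 7172369/(58*(1850907/4)) = (7172369/58)*(4/1850907) = 14344738/53676303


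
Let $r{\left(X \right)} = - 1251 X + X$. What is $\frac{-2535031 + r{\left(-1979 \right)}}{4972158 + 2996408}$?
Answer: $- \frac{61281}{7968566} \approx -0.0076903$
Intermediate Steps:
$r{\left(X \right)} = - 1250 X$
$\frac{-2535031 + r{\left(-1979 \right)}}{4972158 + 2996408} = \frac{-2535031 - -2473750}{4972158 + 2996408} = \frac{-2535031 + 2473750}{7968566} = \left(-61281\right) \frac{1}{7968566} = - \frac{61281}{7968566}$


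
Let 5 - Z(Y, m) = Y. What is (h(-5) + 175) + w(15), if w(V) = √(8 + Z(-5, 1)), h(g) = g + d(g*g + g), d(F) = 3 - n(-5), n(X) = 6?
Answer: 167 + 3*√2 ≈ 171.24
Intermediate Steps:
d(F) = -3 (d(F) = 3 - 1*6 = 3 - 6 = -3)
h(g) = -3 + g (h(g) = g - 3 = -3 + g)
Z(Y, m) = 5 - Y
w(V) = 3*√2 (w(V) = √(8 + (5 - 1*(-5))) = √(8 + (5 + 5)) = √(8 + 10) = √18 = 3*√2)
(h(-5) + 175) + w(15) = ((-3 - 5) + 175) + 3*√2 = (-8 + 175) + 3*√2 = 167 + 3*√2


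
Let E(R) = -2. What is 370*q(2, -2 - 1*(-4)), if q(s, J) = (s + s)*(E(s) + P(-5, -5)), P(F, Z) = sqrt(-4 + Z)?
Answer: -2960 + 4440*I ≈ -2960.0 + 4440.0*I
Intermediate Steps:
q(s, J) = 2*s*(-2 + 3*I) (q(s, J) = (s + s)*(-2 + sqrt(-4 - 5)) = (2*s)*(-2 + sqrt(-9)) = (2*s)*(-2 + 3*I) = 2*s*(-2 + 3*I))
370*q(2, -2 - 1*(-4)) = 370*(2*(-4 + 6*I)) = 370*(-8 + 12*I) = -2960 + 4440*I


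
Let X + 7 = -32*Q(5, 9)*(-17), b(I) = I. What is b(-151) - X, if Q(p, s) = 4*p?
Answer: -11024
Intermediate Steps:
X = 10873 (X = -7 - 128*5*(-17) = -7 - 32*20*(-17) = -7 - 640*(-17) = -7 + 10880 = 10873)
b(-151) - X = -151 - 1*10873 = -151 - 10873 = -11024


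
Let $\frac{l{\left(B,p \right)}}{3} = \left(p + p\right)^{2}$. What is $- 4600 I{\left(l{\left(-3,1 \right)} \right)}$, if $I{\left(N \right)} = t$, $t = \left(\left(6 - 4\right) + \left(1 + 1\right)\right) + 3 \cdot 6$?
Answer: $-101200$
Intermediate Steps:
$l{\left(B,p \right)} = 12 p^{2}$ ($l{\left(B,p \right)} = 3 \left(p + p\right)^{2} = 3 \left(2 p\right)^{2} = 3 \cdot 4 p^{2} = 12 p^{2}$)
$t = 22$ ($t = \left(2 + 2\right) + 18 = 4 + 18 = 22$)
$I{\left(N \right)} = 22$
$- 4600 I{\left(l{\left(-3,1 \right)} \right)} = \left(-4600\right) 22 = -101200$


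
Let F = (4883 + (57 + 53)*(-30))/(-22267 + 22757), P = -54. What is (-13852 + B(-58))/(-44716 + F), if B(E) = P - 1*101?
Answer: 6863430/21909257 ≈ 0.31327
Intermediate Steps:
B(E) = -155 (B(E) = -54 - 1*101 = -54 - 101 = -155)
F = 1583/490 (F = (4883 + 110*(-30))/490 = (4883 - 3300)*(1/490) = 1583*(1/490) = 1583/490 ≈ 3.2306)
(-13852 + B(-58))/(-44716 + F) = (-13852 - 155)/(-44716 + 1583/490) = -14007/(-21909257/490) = -14007*(-490/21909257) = 6863430/21909257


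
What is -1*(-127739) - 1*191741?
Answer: -64002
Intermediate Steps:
-1*(-127739) - 1*191741 = 127739 - 191741 = -64002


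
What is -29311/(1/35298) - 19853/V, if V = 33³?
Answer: -37181127388139/35937 ≈ -1.0346e+9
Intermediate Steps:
V = 35937
-29311/(1/35298) - 19853/V = -29311/(1/35298) - 19853/35937 = -29311/1/35298 - 19853*1/35937 = -29311*35298 - 19853/35937 = -1034619678 - 19853/35937 = -37181127388139/35937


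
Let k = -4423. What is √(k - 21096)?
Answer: 13*I*√151 ≈ 159.75*I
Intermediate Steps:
√(k - 21096) = √(-4423 - 21096) = √(-25519) = 13*I*√151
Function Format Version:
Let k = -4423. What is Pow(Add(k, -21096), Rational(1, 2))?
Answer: Mul(13, I, Pow(151, Rational(1, 2))) ≈ Mul(159.75, I)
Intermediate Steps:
Pow(Add(k, -21096), Rational(1, 2)) = Pow(Add(-4423, -21096), Rational(1, 2)) = Pow(-25519, Rational(1, 2)) = Mul(13, I, Pow(151, Rational(1, 2)))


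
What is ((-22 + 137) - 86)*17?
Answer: 493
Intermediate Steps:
((-22 + 137) - 86)*17 = (115 - 86)*17 = 29*17 = 493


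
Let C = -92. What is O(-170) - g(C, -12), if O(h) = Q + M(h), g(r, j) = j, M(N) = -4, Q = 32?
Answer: 40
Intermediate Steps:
O(h) = 28 (O(h) = 32 - 4 = 28)
O(-170) - g(C, -12) = 28 - 1*(-12) = 28 + 12 = 40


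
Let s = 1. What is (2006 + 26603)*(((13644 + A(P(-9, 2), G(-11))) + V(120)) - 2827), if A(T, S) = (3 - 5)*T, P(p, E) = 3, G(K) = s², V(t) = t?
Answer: 312724979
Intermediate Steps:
G(K) = 1 (G(K) = 1² = 1)
A(T, S) = -2*T
(2006 + 26603)*(((13644 + A(P(-9, 2), G(-11))) + V(120)) - 2827) = (2006 + 26603)*(((13644 - 2*3) + 120) - 2827) = 28609*(((13644 - 6) + 120) - 2827) = 28609*((13638 + 120) - 2827) = 28609*(13758 - 2827) = 28609*10931 = 312724979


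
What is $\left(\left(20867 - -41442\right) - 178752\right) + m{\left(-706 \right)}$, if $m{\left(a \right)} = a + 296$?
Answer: $-116853$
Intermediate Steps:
$m{\left(a \right)} = 296 + a$
$\left(\left(20867 - -41442\right) - 178752\right) + m{\left(-706 \right)} = \left(\left(20867 - -41442\right) - 178752\right) + \left(296 - 706\right) = \left(\left(20867 + 41442\right) - 178752\right) - 410 = \left(62309 - 178752\right) - 410 = -116443 - 410 = -116853$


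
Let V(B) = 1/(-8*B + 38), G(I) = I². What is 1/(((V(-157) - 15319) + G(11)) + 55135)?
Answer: 1294/51678479 ≈ 2.5039e-5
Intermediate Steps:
V(B) = 1/(38 - 8*B)
1/(((V(-157) - 15319) + G(11)) + 55135) = 1/(((-1/(-38 + 8*(-157)) - 15319) + 11²) + 55135) = 1/(((-1/(-38 - 1256) - 15319) + 121) + 55135) = 1/(((-1/(-1294) - 15319) + 121) + 55135) = 1/(((-1*(-1/1294) - 15319) + 121) + 55135) = 1/(((1/1294 - 15319) + 121) + 55135) = 1/((-19822785/1294 + 121) + 55135) = 1/(-19666211/1294 + 55135) = 1/(51678479/1294) = 1294/51678479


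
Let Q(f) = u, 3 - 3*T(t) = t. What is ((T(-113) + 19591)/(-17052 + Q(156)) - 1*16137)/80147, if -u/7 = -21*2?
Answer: -811330427/4029310278 ≈ -0.20136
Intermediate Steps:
T(t) = 1 - t/3
u = 294 (u = -(-147)*2 = -7*(-42) = 294)
Q(f) = 294
((T(-113) + 19591)/(-17052 + Q(156)) - 1*16137)/80147 = (((1 - ⅓*(-113)) + 19591)/(-17052 + 294) - 1*16137)/80147 = (((1 + 113/3) + 19591)/(-16758) - 16137)*(1/80147) = ((116/3 + 19591)*(-1/16758) - 16137)*(1/80147) = ((58889/3)*(-1/16758) - 16137)*(1/80147) = (-58889/50274 - 16137)*(1/80147) = -811330427/50274*1/80147 = -811330427/4029310278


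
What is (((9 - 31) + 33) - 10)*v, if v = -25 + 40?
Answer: 15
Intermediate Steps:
v = 15
(((9 - 31) + 33) - 10)*v = (((9 - 31) + 33) - 10)*15 = ((-22 + 33) - 10)*15 = (11 - 10)*15 = 1*15 = 15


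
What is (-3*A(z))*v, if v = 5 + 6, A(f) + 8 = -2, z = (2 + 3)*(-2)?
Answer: 330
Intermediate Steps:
z = -10 (z = 5*(-2) = -10)
A(f) = -10 (A(f) = -8 - 2 = -10)
v = 11
(-3*A(z))*v = -3*(-10)*11 = 30*11 = 330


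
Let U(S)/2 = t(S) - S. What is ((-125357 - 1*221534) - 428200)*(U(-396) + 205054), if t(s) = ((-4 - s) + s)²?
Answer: -159574184898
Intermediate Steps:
t(s) = 16 (t(s) = (-4)² = 16)
U(S) = 32 - 2*S (U(S) = 2*(16 - S) = 32 - 2*S)
((-125357 - 1*221534) - 428200)*(U(-396) + 205054) = ((-125357 - 1*221534) - 428200)*((32 - 2*(-396)) + 205054) = ((-125357 - 221534) - 428200)*((32 + 792) + 205054) = (-346891 - 428200)*(824 + 205054) = -775091*205878 = -159574184898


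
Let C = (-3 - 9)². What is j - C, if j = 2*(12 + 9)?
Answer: -102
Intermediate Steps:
C = 144 (C = (-12)² = 144)
j = 42 (j = 2*21 = 42)
j - C = 42 - 1*144 = 42 - 144 = -102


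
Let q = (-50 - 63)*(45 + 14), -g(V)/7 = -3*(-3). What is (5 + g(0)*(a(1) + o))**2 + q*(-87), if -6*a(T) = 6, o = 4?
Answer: 613885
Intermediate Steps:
a(T) = -1 (a(T) = -1/6*6 = -1)
g(V) = -63 (g(V) = -(-21)*(-3) = -7*9 = -63)
q = -6667 (q = -113*59 = -6667)
(5 + g(0)*(a(1) + o))**2 + q*(-87) = (5 - 63*(-1 + 4))**2 - 6667*(-87) = (5 - 63*3)**2 + 580029 = (5 - 189)**2 + 580029 = (-184)**2 + 580029 = 33856 + 580029 = 613885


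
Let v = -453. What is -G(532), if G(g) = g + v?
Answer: -79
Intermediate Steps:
G(g) = -453 + g (G(g) = g - 453 = -453 + g)
-G(532) = -(-453 + 532) = -1*79 = -79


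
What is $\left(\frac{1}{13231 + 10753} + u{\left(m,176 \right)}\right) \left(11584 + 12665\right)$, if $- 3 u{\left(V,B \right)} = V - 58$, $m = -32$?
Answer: $\frac{17447664729}{23984} \approx 7.2747 \cdot 10^{5}$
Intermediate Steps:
$u{\left(V,B \right)} = \frac{58}{3} - \frac{V}{3}$ ($u{\left(V,B \right)} = - \frac{V - 58}{3} = - \frac{-58 + V}{3} = \frac{58}{3} - \frac{V}{3}$)
$\left(\frac{1}{13231 + 10753} + u{\left(m,176 \right)}\right) \left(11584 + 12665\right) = \left(\frac{1}{13231 + 10753} + \left(\frac{58}{3} - - \frac{32}{3}\right)\right) \left(11584 + 12665\right) = \left(\frac{1}{23984} + \left(\frac{58}{3} + \frac{32}{3}\right)\right) 24249 = \left(\frac{1}{23984} + 30\right) 24249 = \frac{719521}{23984} \cdot 24249 = \frac{17447664729}{23984}$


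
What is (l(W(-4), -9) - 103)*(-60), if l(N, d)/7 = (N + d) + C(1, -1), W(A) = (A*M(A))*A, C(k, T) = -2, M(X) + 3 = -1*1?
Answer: 37680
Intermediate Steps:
M(X) = -4 (M(X) = -3 - 1*1 = -3 - 1 = -4)
W(A) = -4*A² (W(A) = (A*(-4))*A = (-4*A)*A = -4*A²)
l(N, d) = -14 + 7*N + 7*d (l(N, d) = 7*((N + d) - 2) = 7*(-2 + N + d) = -14 + 7*N + 7*d)
(l(W(-4), -9) - 103)*(-60) = ((-14 + 7*(-4*(-4)²) + 7*(-9)) - 103)*(-60) = ((-14 + 7*(-4*16) - 63) - 103)*(-60) = ((-14 + 7*(-64) - 63) - 103)*(-60) = ((-14 - 448 - 63) - 103)*(-60) = (-525 - 103)*(-60) = -628*(-60) = 37680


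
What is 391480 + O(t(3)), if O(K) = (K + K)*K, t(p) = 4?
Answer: 391512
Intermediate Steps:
O(K) = 2*K² (O(K) = (2*K)*K = 2*K²)
391480 + O(t(3)) = 391480 + 2*4² = 391480 + 2*16 = 391480 + 32 = 391512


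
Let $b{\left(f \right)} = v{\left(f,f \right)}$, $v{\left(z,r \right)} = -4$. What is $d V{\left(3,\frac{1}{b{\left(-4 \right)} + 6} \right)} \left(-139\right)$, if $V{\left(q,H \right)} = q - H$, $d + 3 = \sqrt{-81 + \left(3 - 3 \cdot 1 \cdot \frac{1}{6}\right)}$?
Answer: $\frac{2085}{2} - \frac{695 i \sqrt{314}}{4} \approx 1042.5 - 3078.9 i$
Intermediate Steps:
$b{\left(f \right)} = -4$
$d = -3 + \frac{i \sqrt{314}}{2}$ ($d = -3 + \sqrt{-81 + \left(3 - 3 \cdot 1 \cdot \frac{1}{6}\right)} = -3 + \sqrt{-81 + \left(3 - \frac{1}{2}\right)} = -3 + \sqrt{-81 + \frac{5}{2}} = -3 + \sqrt{- \frac{157}{2}} = -3 + \frac{i \sqrt{314}}{2} \approx -3.0 + 8.86 i$)
$d V{\left(3,\frac{1}{b{\left(-4 \right)} + 6} \right)} \left(-139\right) = \left(-3 + \frac{i \sqrt{314}}{2}\right) \left(3 - \frac{1}{-4 + 6}\right) \left(-139\right) = \left(-3 + \frac{i \sqrt{314}}{2}\right) \left(3 - \frac{1}{2}\right) \left(-139\right) = \left(-3 + \frac{i \sqrt{314}}{2}\right) \frac{5}{2} \left(-139\right) = \left(- \frac{15}{2} + \frac{5 i \sqrt{314}}{4}\right) \left(-139\right) = \frac{2085}{2} - \frac{695 i \sqrt{314}}{4}$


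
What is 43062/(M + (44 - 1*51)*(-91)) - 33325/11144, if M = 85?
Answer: 227911139/4022984 ≈ 56.652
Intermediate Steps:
43062/(M + (44 - 1*51)*(-91)) - 33325/11144 = 43062/(85 + (44 - 1*51)*(-91)) - 33325/11144 = 43062/(85 + (44 - 51)*(-91)) - 33325*1/11144 = 43062/(85 - 7*(-91)) - 33325/11144 = 43062/(85 + 637) - 33325/11144 = 43062/722 - 33325/11144 = 43062*(1/722) - 33325/11144 = 21531/361 - 33325/11144 = 227911139/4022984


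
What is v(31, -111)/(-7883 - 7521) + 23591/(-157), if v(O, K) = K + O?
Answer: -90845801/604607 ≈ -150.26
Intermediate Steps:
v(31, -111)/(-7883 - 7521) + 23591/(-157) = (-111 + 31)/(-7883 - 7521) + 23591/(-157) = -80/(-15404) + 23591*(-1/157) = -80*(-1/15404) - 23591/157 = 20/3851 - 23591/157 = -90845801/604607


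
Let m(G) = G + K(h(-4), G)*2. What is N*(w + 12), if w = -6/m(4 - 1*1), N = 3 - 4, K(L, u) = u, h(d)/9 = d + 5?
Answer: -34/3 ≈ -11.333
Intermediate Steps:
h(d) = 45 + 9*d (h(d) = 9*(d + 5) = 9*(5 + d) = 45 + 9*d)
N = -1
m(G) = 3*G (m(G) = G + G*2 = G + 2*G = 3*G)
w = -⅔ (w = -6*1/(3*(4 - 1*1)) = -6*1/(3*(4 - 1)) = -6/(3*3) = -6/9 = -6*⅑ = -⅔ ≈ -0.66667)
N*(w + 12) = -(-⅔ + 12) = -1*34/3 = -34/3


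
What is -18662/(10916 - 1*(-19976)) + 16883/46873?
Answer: -176597145/724000358 ≈ -0.24392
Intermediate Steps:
-18662/(10916 - 1*(-19976)) + 16883/46873 = -18662/(10916 + 19976) + 16883*(1/46873) = -18662/30892 + 16883/46873 = -18662*1/30892 + 16883/46873 = -9331/15446 + 16883/46873 = -176597145/724000358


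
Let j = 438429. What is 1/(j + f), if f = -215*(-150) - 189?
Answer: 1/470490 ≈ 2.1254e-6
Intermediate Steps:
f = 32061 (f = 32250 - 189 = 32061)
1/(j + f) = 1/(438429 + 32061) = 1/470490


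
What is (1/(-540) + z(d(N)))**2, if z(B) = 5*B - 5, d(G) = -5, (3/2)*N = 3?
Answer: 262472401/291600 ≈ 900.11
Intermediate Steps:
N = 2 (N = (2/3)*3 = 2)
z(B) = -5 + 5*B
(1/(-540) + z(d(N)))**2 = (1/(-540) + (-5 + 5*(-5)))**2 = (-1/540 + (-5 - 25))**2 = (-1/540 - 30)**2 = (-16201/540)**2 = 262472401/291600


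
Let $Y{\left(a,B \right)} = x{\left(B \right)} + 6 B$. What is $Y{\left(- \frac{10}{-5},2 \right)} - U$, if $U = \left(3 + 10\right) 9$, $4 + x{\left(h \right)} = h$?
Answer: $-107$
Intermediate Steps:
$x{\left(h \right)} = -4 + h$
$Y{\left(a,B \right)} = -4 + 7 B$ ($Y{\left(a,B \right)} = \left(-4 + B\right) + 6 B = -4 + 7 B$)
$U = 117$ ($U = 13 \cdot 9 = 117$)
$Y{\left(- \frac{10}{-5},2 \right)} - U = \left(-4 + 7 \cdot 2\right) - 117 = \left(-4 + 14\right) - 117 = 10 - 117 = -107$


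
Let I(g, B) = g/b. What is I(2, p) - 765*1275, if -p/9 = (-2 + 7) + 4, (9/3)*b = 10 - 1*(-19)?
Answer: -28285869/29 ≈ -9.7538e+5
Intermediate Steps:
b = 29/3 (b = (10 - 1*(-19))/3 = (10 + 19)/3 = (⅓)*29 = 29/3 ≈ 9.6667)
p = -81 (p = -9*((-2 + 7) + 4) = -9*(5 + 4) = -9*9 = -81)
I(g, B) = 3*g/29 (I(g, B) = g/(29/3) = g*(3/29) = 3*g/29)
I(2, p) - 765*1275 = (3/29)*2 - 765*1275 = 6/29 - 975375 = -28285869/29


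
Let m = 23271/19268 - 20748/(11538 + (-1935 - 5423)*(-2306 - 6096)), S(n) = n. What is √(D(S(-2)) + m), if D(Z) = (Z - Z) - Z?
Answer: √284548238237103009780263/297851747918 ≈ 1.7909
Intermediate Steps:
D(Z) = -Z (D(Z) = 0 - Z = -Z)
m = 719263267785/595703495836 (m = 23271*(1/19268) - 20748/(11538 - 7358*(-8402)) = 23271/19268 - 20748/(11538 + 61821916) = 23271/19268 - 20748/61833454 = 23271/19268 - 20748*1/61833454 = 23271/19268 - 10374/30916727 = 719263267785/595703495836 ≈ 1.2074)
√(D(S(-2)) + m) = √(-1*(-2) + 719263267785/595703495836) = √(2 + 719263267785/595703495836) = √(1910670259457/595703495836) = √284548238237103009780263/297851747918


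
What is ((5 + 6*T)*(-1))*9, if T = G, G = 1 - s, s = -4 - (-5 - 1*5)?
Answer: 225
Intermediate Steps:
s = 6 (s = -4 - (-5 - 5) = -4 - 1*(-10) = -4 + 10 = 6)
G = -5 (G = 1 - 1*6 = 1 - 6 = -5)
T = -5
((5 + 6*T)*(-1))*9 = ((5 + 6*(-5))*(-1))*9 = ((5 - 30)*(-1))*9 = -25*(-1)*9 = 25*9 = 225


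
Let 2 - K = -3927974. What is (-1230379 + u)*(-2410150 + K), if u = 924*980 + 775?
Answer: -491903121384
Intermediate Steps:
K = 3927976 (K = 2 - 1*(-3927974) = 2 + 3927974 = 3927976)
u = 906295 (u = 905520 + 775 = 906295)
(-1230379 + u)*(-2410150 + K) = (-1230379 + 906295)*(-2410150 + 3927976) = -324084*1517826 = -491903121384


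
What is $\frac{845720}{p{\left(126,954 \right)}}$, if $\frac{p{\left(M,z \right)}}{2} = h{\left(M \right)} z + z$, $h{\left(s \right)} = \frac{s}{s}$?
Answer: $\frac{105715}{477} \approx 221.62$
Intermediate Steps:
$h{\left(s \right)} = 1$
$p{\left(M,z \right)} = 4 z$ ($p{\left(M,z \right)} = 2 \left(1 z + z\right) = 2 \left(z + z\right) = 2 \cdot 2 z = 4 z$)
$\frac{845720}{p{\left(126,954 \right)}} = \frac{845720}{4 \cdot 954} = \frac{845720}{3816} = 845720 \cdot \frac{1}{3816} = \frac{105715}{477}$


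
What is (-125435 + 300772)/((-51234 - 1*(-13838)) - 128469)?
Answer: -175337/165865 ≈ -1.0571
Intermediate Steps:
(-125435 + 300772)/((-51234 - 1*(-13838)) - 128469) = 175337/((-51234 + 13838) - 128469) = 175337/(-37396 - 128469) = 175337/(-165865) = 175337*(-1/165865) = -175337/165865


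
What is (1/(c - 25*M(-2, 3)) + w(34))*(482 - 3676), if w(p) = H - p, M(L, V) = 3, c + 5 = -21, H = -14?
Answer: 15487706/101 ≈ 1.5334e+5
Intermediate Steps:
c = -26 (c = -5 - 21 = -26)
w(p) = -14 - p
(1/(c - 25*M(-2, 3)) + w(34))*(482 - 3676) = (1/(-26 - 25*3) + (-14 - 1*34))*(482 - 3676) = (1/(-26 - 75) + (-14 - 34))*(-3194) = (1/(-101) - 48)*(-3194) = (-1/101 - 48)*(-3194) = -4849/101*(-3194) = 15487706/101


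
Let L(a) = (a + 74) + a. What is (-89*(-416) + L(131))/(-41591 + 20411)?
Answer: -1868/1059 ≈ -1.7639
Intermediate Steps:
L(a) = 74 + 2*a (L(a) = (74 + a) + a = 74 + 2*a)
(-89*(-416) + L(131))/(-41591 + 20411) = (-89*(-416) + (74 + 2*131))/(-41591 + 20411) = (37024 + (74 + 262))/(-21180) = (37024 + 336)*(-1/21180) = 37360*(-1/21180) = -1868/1059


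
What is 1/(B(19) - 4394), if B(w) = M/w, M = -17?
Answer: -19/83503 ≈ -0.00022754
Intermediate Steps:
B(w) = -17/w
1/(B(19) - 4394) = 1/(-17/19 - 4394) = 1/(-83503/19) = -19/83503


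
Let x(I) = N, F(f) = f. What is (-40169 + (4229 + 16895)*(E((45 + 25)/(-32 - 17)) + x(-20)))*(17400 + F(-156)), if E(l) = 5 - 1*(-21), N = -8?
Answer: 5864046372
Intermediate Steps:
x(I) = -8
E(l) = 26 (E(l) = 5 + 21 = 26)
(-40169 + (4229 + 16895)*(E((45 + 25)/(-32 - 17)) + x(-20)))*(17400 + F(-156)) = (-40169 + (4229 + 16895)*(26 - 8))*(17400 - 156) = (-40169 + 21124*18)*17244 = (-40169 + 380232)*17244 = 340063*17244 = 5864046372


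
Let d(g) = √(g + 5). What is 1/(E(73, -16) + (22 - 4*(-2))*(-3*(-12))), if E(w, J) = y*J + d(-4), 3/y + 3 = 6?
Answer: 1/1065 ≈ 0.00093897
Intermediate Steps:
y = 1 (y = 3/(-3 + 6) = 3/3 = 3*(⅓) = 1)
d(g) = √(5 + g)
E(w, J) = 1 + J (E(w, J) = 1*J + √(5 - 4) = J + √1 = J + 1 = 1 + J)
1/(E(73, -16) + (22 - 4*(-2))*(-3*(-12))) = 1/((1 - 16) + (22 - 4*(-2))*(-3*(-12))) = 1/(-15 + (22 + 8)*36) = 1/(-15 + 30*36) = 1/(-15 + 1080) = 1/1065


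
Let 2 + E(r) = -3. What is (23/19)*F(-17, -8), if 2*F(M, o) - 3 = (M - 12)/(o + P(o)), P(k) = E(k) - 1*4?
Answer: 920/323 ≈ 2.8483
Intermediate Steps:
E(r) = -5 (E(r) = -2 - 3 = -5)
P(k) = -9 (P(k) = -5 - 1*4 = -5 - 4 = -9)
F(M, o) = 3/2 + (-12 + M)/(2*(-9 + o)) (F(M, o) = 3/2 + ((M - 12)/(o - 9))/2 = 3/2 + ((-12 + M)/(-9 + o))/2 = 3/2 + (-12 + M)/(2*(-9 + o)))
(23/19)*F(-17, -8) = (23/19)*((-39 - 17 + 3*(-8))/(2*(-9 - 8))) = (23*(1/19))*((½)*(-39 - 17 - 24)/(-17)) = 23*((½)*(-1/17)*(-80))/19 = (23/19)*(40/17) = 920/323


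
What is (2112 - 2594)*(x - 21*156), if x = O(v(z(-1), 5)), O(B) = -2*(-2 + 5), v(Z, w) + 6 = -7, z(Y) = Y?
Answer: 1581924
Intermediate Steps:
v(Z, w) = -13 (v(Z, w) = -6 - 7 = -13)
O(B) = -6 (O(B) = -2*3 = -6)
x = -6
(2112 - 2594)*(x - 21*156) = (2112 - 2594)*(-6 - 21*156) = -482*(-6 - 3276) = -482*(-3282) = 1581924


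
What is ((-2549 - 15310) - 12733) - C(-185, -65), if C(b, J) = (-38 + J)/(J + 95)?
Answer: -917657/30 ≈ -30589.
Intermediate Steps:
C(b, J) = (-38 + J)/(95 + J)
((-2549 - 15310) - 12733) - C(-185, -65) = ((-2549 - 15310) - 12733) - (-38 - 65)/(95 - 65) = (-17859 - 12733) - (-103)/30 = -30592 - (-103)/30 = -30592 - 1*(-103/30) = -30592 + 103/30 = -917657/30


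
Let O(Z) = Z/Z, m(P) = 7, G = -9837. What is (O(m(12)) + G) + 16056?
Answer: 6220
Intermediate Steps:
O(Z) = 1
(O(m(12)) + G) + 16056 = (1 - 9837) + 16056 = -9836 + 16056 = 6220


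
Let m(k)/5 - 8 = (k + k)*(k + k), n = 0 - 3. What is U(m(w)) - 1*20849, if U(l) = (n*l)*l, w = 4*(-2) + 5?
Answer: -166049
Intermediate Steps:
n = -3
w = -3 (w = -8 + 5 = -3)
m(k) = 40 + 20*k² (m(k) = 40 + 5*((k + k)*(k + k)) = 40 + 5*((2*k)*(2*k)) = 40 + 5*(4*k²) = 40 + 20*k²)
U(l) = -3*l² (U(l) = (-3*l)*l = -3*l²)
U(m(w)) - 1*20849 = -3*(40 + 20*(-3)²)² - 1*20849 = -3*(40 + 20*9)² - 20849 = -3*(40 + 180)² - 20849 = -3*220² - 20849 = -3*48400 - 20849 = -145200 - 20849 = -166049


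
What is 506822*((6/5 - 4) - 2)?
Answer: -12163728/5 ≈ -2.4327e+6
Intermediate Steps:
506822*((6/5 - 4) - 2) = 506822*(-14/5 - 2) = 506822*(-24/5) = -12163728/5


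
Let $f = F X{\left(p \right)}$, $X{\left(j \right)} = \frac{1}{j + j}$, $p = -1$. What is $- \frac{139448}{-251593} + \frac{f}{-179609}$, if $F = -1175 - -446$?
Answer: $\frac{49908820367}{90376734274} \approx 0.55223$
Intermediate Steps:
$F = -729$ ($F = -1175 + 446 = -729$)
$X{\left(j \right)} = \frac{1}{2 j}$
$f = \frac{729}{2}$ ($f = - 729 \frac{1}{2 \left(-1\right)} = - 729 \cdot \frac{1}{2} \left(-1\right) = \left(-729\right) \left(- \frac{1}{2}\right) = \frac{729}{2} \approx 364.5$)
$- \frac{139448}{-251593} + \frac{f}{-179609} = - \frac{139448}{-251593} + \frac{729}{2 \left(-179609\right)} = \left(-139448\right) \left(- \frac{1}{251593}\right) + \frac{729}{2} \left(- \frac{1}{179609}\right) = \frac{139448}{251593} - \frac{729}{359218} = \frac{49908820367}{90376734274}$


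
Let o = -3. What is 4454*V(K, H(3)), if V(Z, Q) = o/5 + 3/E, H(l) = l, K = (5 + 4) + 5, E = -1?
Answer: -80172/5 ≈ -16034.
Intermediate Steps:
K = 14 (K = 9 + 5 = 14)
V(Z, Q) = -18/5 (V(Z, Q) = -3/5 + 3/(-1) = -3*⅕ + 3*(-1) = -⅗ - 3 = -18/5)
4454*V(K, H(3)) = 4454*(-18/5) = -80172/5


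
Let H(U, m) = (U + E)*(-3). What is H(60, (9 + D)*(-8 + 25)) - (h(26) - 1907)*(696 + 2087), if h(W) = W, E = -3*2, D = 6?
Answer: 5234661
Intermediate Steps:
E = -6
H(U, m) = 18 - 3*U (H(U, m) = (U - 6)*(-3) = (-6 + U)*(-3) = 18 - 3*U)
H(60, (9 + D)*(-8 + 25)) - (h(26) - 1907)*(696 + 2087) = (18 - 3*60) - (26 - 1907)*(696 + 2087) = (18 - 180) - (-1881)*2783 = -162 - 1*(-5234823) = -162 + 5234823 = 5234661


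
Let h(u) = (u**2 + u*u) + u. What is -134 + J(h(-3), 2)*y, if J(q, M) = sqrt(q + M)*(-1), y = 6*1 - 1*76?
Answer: -134 + 70*sqrt(17) ≈ 154.62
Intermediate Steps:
h(u) = u + 2*u**2 (h(u) = (u**2 + u**2) + u = 2*u**2 + u = u + 2*u**2)
y = -70 (y = 6 - 76 = -70)
J(q, M) = -sqrt(M + q) (J(q, M) = sqrt(M + q)*(-1) = -sqrt(M + q))
-134 + J(h(-3), 2)*y = -134 - sqrt(2 - 3*(1 + 2*(-3)))*(-70) = -134 - sqrt(2 - 3*(1 - 6))*(-70) = -134 - sqrt(2 - 3*(-5))*(-70) = -134 - sqrt(2 + 15)*(-70) = -134 - sqrt(17)*(-70) = -134 + 70*sqrt(17)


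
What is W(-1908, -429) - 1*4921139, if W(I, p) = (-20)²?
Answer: -4920739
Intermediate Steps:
W(I, p) = 400
W(-1908, -429) - 1*4921139 = 400 - 1*4921139 = 400 - 4921139 = -4920739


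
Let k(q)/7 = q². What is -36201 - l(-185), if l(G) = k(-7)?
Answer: -36544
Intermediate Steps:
k(q) = 7*q²
l(G) = 343 (l(G) = 7*(-7)² = 7*49 = 343)
-36201 - l(-185) = -36201 - 1*343 = -36201 - 343 = -36544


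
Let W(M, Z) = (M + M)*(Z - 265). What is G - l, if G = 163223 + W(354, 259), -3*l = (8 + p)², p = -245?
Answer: 177698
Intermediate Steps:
W(M, Z) = 2*M*(-265 + Z) (W(M, Z) = (2*M)*(-265 + Z) = 2*M*(-265 + Z))
l = -18723 (l = -(8 - 245)²/3 = -⅓*(-237)² = -⅓*56169 = -18723)
G = 158975 (G = 163223 + 2*354*(-265 + 259) = 163223 + 2*354*(-6) = 163223 - 4248 = 158975)
G - l = 158975 - 1*(-18723) = 158975 + 18723 = 177698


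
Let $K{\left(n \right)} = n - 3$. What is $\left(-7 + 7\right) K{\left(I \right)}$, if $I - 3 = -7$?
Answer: $0$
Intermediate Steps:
$I = -4$ ($I = 3 - 7 = -4$)
$K{\left(n \right)} = -3 + n$
$\left(-7 + 7\right) K{\left(I \right)} = \left(-7 + 7\right) \left(-3 - 4\right) = 0 \left(-7\right) = 0$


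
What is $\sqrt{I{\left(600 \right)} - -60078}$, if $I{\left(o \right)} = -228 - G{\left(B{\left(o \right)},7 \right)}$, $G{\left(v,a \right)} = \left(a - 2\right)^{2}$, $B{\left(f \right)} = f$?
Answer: $5 \sqrt{2393} \approx 244.59$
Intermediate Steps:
$G{\left(v,a \right)} = \left(-2 + a\right)^{2}$
$I{\left(o \right)} = -253$ ($I{\left(o \right)} = -228 - \left(-2 + 7\right)^{2} = -228 - 5^{2} = -228 - 25 = -253$)
$\sqrt{I{\left(600 \right)} - -60078} = \sqrt{-253 - -60078} = \sqrt{-253 + 60078} = \sqrt{59825} = 5 \sqrt{2393}$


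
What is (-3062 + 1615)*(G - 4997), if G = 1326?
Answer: 5311937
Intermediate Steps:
(-3062 + 1615)*(G - 4997) = (-3062 + 1615)*(1326 - 4997) = -1447*(-3671) = 5311937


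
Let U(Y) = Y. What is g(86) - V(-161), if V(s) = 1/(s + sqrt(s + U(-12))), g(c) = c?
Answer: 2244245/26094 + I*sqrt(173)/26094 ≈ 86.006 + 0.00050406*I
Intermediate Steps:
V(s) = 1/(s + sqrt(-12 + s)) (V(s) = 1/(s + sqrt(s - 12)) = 1/(s + sqrt(-12 + s)))
g(86) - V(-161) = 86 - 1/(-161 + sqrt(-12 - 161)) = 86 - 1/(-161 + sqrt(-173)) = 86 - 1/(-161 + I*sqrt(173))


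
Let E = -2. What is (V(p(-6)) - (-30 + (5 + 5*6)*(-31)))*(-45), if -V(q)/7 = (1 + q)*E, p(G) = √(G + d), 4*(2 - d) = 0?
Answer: -50805 - 1260*I ≈ -50805.0 - 1260.0*I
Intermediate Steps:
d = 2 (d = 2 - ¼*0 = 2 + 0 = 2)
p(G) = √(2 + G) (p(G) = √(G + 2) = √(2 + G))
V(q) = 14 + 14*q (V(q) = -7*(1 + q)*(-2) = -7*(-2 - 2*q) = 14 + 14*q)
(V(p(-6)) - (-30 + (5 + 5*6)*(-31)))*(-45) = ((14 + 14*√(2 - 6)) - (-30 + (5 + 5*6)*(-31)))*(-45) = ((14 + 14*√(-4)) - (-30 + (5 + 30)*(-31)))*(-45) = ((14 + 14*(2*I)) - (-30 + 35*(-31)))*(-45) = ((14 + 28*I) - (-30 - 1085))*(-45) = ((14 + 28*I) - 1*(-1115))*(-45) = ((14 + 28*I) + 1115)*(-45) = (1129 + 28*I)*(-45) = -50805 - 1260*I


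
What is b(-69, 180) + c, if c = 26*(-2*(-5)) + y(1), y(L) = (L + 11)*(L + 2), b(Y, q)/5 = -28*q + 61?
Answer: -24599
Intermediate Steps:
b(Y, q) = 305 - 140*q (b(Y, q) = 5*(-28*q + 61) = 5*(61 - 28*q) = 305 - 140*q)
y(L) = (2 + L)*(11 + L) (y(L) = (11 + L)*(2 + L) = (2 + L)*(11 + L))
c = 296 (c = 26*(-2*(-5)) + (22 + 1² + 13*1) = 26*10 + (22 + 1 + 13) = 260 + 36 = 296)
b(-69, 180) + c = (305 - 140*180) + 296 = (305 - 25200) + 296 = -24895 + 296 = -24599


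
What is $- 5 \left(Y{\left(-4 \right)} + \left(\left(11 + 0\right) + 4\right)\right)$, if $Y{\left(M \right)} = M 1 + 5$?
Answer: $-80$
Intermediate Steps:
$Y{\left(M \right)} = 5 + M$ ($Y{\left(M \right)} = M + 5 = 5 + M$)
$- 5 \left(Y{\left(-4 \right)} + \left(\left(11 + 0\right) + 4\right)\right) = - 5 \left(\left(5 - 4\right) + \left(\left(11 + 0\right) + 4\right)\right) = - 5 \left(1 + \left(11 + 4\right)\right) = - 5 \left(1 + 15\right) = \left(-5\right) 16 = -80$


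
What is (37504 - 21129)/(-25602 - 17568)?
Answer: -3275/8634 ≈ -0.37931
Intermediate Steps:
(37504 - 21129)/(-25602 - 17568) = 16375/(-43170) = 16375*(-1/43170) = -3275/8634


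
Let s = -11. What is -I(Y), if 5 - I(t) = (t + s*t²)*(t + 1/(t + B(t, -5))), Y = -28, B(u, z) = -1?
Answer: 7033931/29 ≈ 2.4255e+5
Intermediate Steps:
I(t) = 5 - (t + 1/(-1 + t))*(t - 11*t²) (I(t) = 5 - (t - 11*t²)*(t + 1/(t - 1)) = 5 - (t - 11*t²)*(t + 1/(-1 + t)) = 5 - (t + 1/(-1 + t))*(t - 11*t²))
-I(Y) = -(-5 - 12*(-28)³ + 4*(-28) + 11*(-28)⁴ + 12*(-28)²)/(-1 - 28) = -(-5 - 12*(-21952) - 112 + 11*614656 + 12*784)/(-29) = -(-1)*(-5 + 263424 - 112 + 6761216 + 9408)/29 = -(-1)*7033931/29 = -1*(-7033931/29) = 7033931/29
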